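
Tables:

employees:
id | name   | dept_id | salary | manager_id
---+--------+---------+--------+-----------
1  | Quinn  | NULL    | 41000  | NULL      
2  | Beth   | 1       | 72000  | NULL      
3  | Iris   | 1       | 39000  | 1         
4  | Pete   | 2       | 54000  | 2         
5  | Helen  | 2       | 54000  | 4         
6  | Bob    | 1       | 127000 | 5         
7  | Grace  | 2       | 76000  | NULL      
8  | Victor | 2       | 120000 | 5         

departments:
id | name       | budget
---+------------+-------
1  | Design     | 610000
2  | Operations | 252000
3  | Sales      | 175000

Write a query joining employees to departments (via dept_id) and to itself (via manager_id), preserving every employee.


Two LEFT JOINs from the same base table employees: one to departments via dept_id, one to employees itself via manager_id. Both are LEFT so every employee is preserved.
Match against departments:
  - employee 1 (Quinn): dept_id=NULL, no match -> kept with NULL
  - employee 2 (Beth): dept_id=1 -> matches Design
  - employee 3 (Iris): dept_id=1 -> matches Design
  - employee 4 (Pete): dept_id=2 -> matches Operations
  - employee 5 (Helen): dept_id=2 -> matches Operations
  - employee 6 (Bob): dept_id=1 -> matches Design
  - employee 7 (Grace): dept_id=2 -> matches Operations
  - employee 8 (Victor): dept_id=2 -> matches Operations
Match against employees (self):
  - employee 1 (Quinn): manager_id=NULL -> NULL
  - employee 2 (Beth): manager_id=NULL -> NULL
  - employee 3 (Iris): manager_id=1 -> Quinn
  - employee 4 (Pete): manager_id=2 -> Beth
  - employee 5 (Helen): manager_id=4 -> Pete
  - employee 6 (Bob): manager_id=5 -> Helen
  - employee 7 (Grace): manager_id=NULL -> NULL
  - employee 8 (Victor): manager_id=5 -> Helen

SQL:
SELECT a.name, b.name AS department, c.name AS manager
FROM employees a
LEFT JOIN departments b ON a.dept_id = b.id
LEFT JOIN employees c ON a.manager_id = c.id

Result:
name   | department | manager
-------+------------+--------
Quinn  | NULL       | NULL   
Beth   | Design     | NULL   
Iris   | Design     | Quinn  
Pete   | Operations | Beth   
Helen  | Operations | Pete   
Bob    | Design     | Helen  
Grace  | Operations | NULL   
Victor | Operations | Helen  


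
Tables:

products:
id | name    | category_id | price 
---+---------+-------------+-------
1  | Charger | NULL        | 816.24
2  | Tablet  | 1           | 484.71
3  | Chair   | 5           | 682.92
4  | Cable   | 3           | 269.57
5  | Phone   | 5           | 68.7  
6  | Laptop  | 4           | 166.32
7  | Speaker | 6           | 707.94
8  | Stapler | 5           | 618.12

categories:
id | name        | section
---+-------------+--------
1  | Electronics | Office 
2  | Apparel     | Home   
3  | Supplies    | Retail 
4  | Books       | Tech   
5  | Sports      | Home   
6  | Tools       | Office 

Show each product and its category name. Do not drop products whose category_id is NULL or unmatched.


LEFT JOIN keeps every row from products (the left table); where category_id has no match in categories, the category columns become NULL. Walk through each product:
  - product 1 (Charger): category_id=NULL, no match -> kept with NULL
  - product 2 (Tablet): category_id=1 -> matches Electronics
  - product 3 (Chair): category_id=5 -> matches Sports
  - product 4 (Cable): category_id=3 -> matches Supplies
  - product 5 (Phone): category_id=5 -> matches Sports
  - product 6 (Laptop): category_id=4 -> matches Books
  - product 7 (Speaker): category_id=6 -> matches Tools
  - product 8 (Stapler): category_id=5 -> matches Sports
All 8 rows appear; 1 has NULL category.

SQL:
SELECT a.name, b.name AS category
FROM products a
LEFT JOIN categories b ON a.category_id = b.id

Result:
name    | category   
--------+------------
Charger | NULL       
Tablet  | Electronics
Chair   | Sports     
Cable   | Supplies   
Phone   | Sports     
Laptop  | Books      
Speaker | Tools      
Stapler | Sports     


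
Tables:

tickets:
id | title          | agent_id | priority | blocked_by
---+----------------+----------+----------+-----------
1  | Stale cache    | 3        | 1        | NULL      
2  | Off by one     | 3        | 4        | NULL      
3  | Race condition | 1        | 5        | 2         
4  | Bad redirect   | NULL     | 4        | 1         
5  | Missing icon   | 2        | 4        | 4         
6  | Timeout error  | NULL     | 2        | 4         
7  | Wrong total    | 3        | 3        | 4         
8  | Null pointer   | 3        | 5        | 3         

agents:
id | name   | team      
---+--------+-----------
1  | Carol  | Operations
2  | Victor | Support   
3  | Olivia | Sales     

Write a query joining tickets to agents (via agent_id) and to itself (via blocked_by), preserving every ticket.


Two LEFT JOINs from the same base table tickets: one to agents via agent_id, one to tickets itself via blocked_by. Both are LEFT so every ticket is preserved.
Match against agents:
  - ticket 1 (Stale cache): agent_id=3 -> matches Olivia
  - ticket 2 (Off by one): agent_id=3 -> matches Olivia
  - ticket 3 (Race condition): agent_id=1 -> matches Carol
  - ticket 4 (Bad redirect): agent_id=NULL, no match -> kept with NULL
  - ticket 5 (Missing icon): agent_id=2 -> matches Victor
  - ticket 6 (Timeout error): agent_id=NULL, no match -> kept with NULL
  - ticket 7 (Wrong total): agent_id=3 -> matches Olivia
  - ticket 8 (Null pointer): agent_id=3 -> matches Olivia
Match against tickets (self):
  - ticket 1 (Stale cache): blocked_by=NULL -> NULL
  - ticket 2 (Off by one): blocked_by=NULL -> NULL
  - ticket 3 (Race condition): blocked_by=2 -> Off by one
  - ticket 4 (Bad redirect): blocked_by=1 -> Stale cache
  - ticket 5 (Missing icon): blocked_by=4 -> Bad redirect
  - ticket 6 (Timeout error): blocked_by=4 -> Bad redirect
  - ticket 7 (Wrong total): blocked_by=4 -> Bad redirect
  - ticket 8 (Null pointer): blocked_by=3 -> Race condition

SQL:
SELECT a.title, b.name AS agent, c.title AS blocked_by
FROM tickets a
LEFT JOIN agents b ON a.agent_id = b.id
LEFT JOIN tickets c ON a.blocked_by = c.id

Result:
title          | agent  | blocked_by    
---------------+--------+---------------
Stale cache    | Olivia | NULL          
Off by one     | Olivia | NULL          
Race condition | Carol  | Off by one    
Bad redirect   | NULL   | Stale cache   
Missing icon   | Victor | Bad redirect  
Timeout error  | NULL   | Bad redirect  
Wrong total    | Olivia | Bad redirect  
Null pointer   | Olivia | Race condition


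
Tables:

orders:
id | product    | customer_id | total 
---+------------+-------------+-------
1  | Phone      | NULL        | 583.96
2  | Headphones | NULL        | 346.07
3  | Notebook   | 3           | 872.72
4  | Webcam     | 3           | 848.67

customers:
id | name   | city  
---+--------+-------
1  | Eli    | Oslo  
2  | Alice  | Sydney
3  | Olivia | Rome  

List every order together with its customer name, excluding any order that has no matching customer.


INNER JOIN keeps only orders rows whose customer_id matches an id in customers. Walk through each order:
  - order 1 (Phone): customer_id=NULL, no match -> dropped
  - order 2 (Headphones): customer_id=NULL, no match -> dropped
  - order 3 (Notebook): customer_id=3 -> matches Olivia
  - order 4 (Webcam): customer_id=3 -> matches Olivia
So 2 of 4 rows are dropped.

SQL:
SELECT a.product, b.name AS customer
FROM orders a
INNER JOIN customers b ON a.customer_id = b.id

Result:
product  | customer
---------+---------
Notebook | Olivia  
Webcam   | Olivia  


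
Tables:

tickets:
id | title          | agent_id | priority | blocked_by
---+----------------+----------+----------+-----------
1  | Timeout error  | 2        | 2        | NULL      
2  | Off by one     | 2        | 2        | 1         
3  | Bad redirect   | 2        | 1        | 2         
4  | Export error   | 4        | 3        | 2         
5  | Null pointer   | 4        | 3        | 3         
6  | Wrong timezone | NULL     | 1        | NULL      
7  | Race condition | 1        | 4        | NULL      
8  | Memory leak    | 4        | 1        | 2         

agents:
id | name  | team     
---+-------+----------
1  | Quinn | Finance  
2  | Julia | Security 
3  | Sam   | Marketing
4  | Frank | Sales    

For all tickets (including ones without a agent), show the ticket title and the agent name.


LEFT JOIN keeps every row from tickets (the left table); where agent_id has no match in agents, the agent columns become NULL. Walk through each ticket:
  - ticket 1 (Timeout error): agent_id=2 -> matches Julia
  - ticket 2 (Off by one): agent_id=2 -> matches Julia
  - ticket 3 (Bad redirect): agent_id=2 -> matches Julia
  - ticket 4 (Export error): agent_id=4 -> matches Frank
  - ticket 5 (Null pointer): agent_id=4 -> matches Frank
  - ticket 6 (Wrong timezone): agent_id=NULL, no match -> kept with NULL
  - ticket 7 (Race condition): agent_id=1 -> matches Quinn
  - ticket 8 (Memory leak): agent_id=4 -> matches Frank
All 8 rows appear; 1 has NULL agent.

SQL:
SELECT a.title, b.name AS agent
FROM tickets a
LEFT JOIN agents b ON a.agent_id = b.id

Result:
title          | agent
---------------+------
Timeout error  | Julia
Off by one     | Julia
Bad redirect   | Julia
Export error   | Frank
Null pointer   | Frank
Wrong timezone | NULL 
Race condition | Quinn
Memory leak    | Frank


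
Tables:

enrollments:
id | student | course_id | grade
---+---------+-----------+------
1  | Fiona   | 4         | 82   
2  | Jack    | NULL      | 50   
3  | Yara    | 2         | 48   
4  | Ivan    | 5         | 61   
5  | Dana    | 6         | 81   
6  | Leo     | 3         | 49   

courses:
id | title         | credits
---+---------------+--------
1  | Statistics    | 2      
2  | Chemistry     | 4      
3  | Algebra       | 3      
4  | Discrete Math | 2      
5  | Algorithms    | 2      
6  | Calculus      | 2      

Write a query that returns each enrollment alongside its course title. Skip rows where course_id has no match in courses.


INNER JOIN keeps only enrollments rows whose course_id matches an id in courses. Walk through each enrollment:
  - enrollment 1 (Fiona): course_id=4 -> matches Discrete Math
  - enrollment 2 (Jack): course_id=NULL, no match -> dropped
  - enrollment 3 (Yara): course_id=2 -> matches Chemistry
  - enrollment 4 (Ivan): course_id=5 -> matches Algorithms
  - enrollment 5 (Dana): course_id=6 -> matches Calculus
  - enrollment 6 (Leo): course_id=3 -> matches Algebra
So 1 of 6 rows is dropped.

SQL:
SELECT a.student, b.title AS course
FROM enrollments a
INNER JOIN courses b ON a.course_id = b.id

Result:
student | course       
--------+--------------
Fiona   | Discrete Math
Yara    | Chemistry    
Ivan    | Algorithms   
Dana    | Calculus     
Leo     | Algebra      


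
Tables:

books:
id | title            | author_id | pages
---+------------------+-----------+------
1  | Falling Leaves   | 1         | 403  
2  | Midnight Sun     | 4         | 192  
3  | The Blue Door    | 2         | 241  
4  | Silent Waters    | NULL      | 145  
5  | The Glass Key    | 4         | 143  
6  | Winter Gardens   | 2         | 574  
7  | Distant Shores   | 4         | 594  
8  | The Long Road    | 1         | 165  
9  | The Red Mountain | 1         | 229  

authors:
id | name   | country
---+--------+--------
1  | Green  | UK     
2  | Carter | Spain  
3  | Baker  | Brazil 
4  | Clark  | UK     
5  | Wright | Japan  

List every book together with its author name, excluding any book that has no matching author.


INNER JOIN keeps only books rows whose author_id matches an id in authors. Walk through each book:
  - book 1 (Falling Leaves): author_id=1 -> matches Green
  - book 2 (Midnight Sun): author_id=4 -> matches Clark
  - book 3 (The Blue Door): author_id=2 -> matches Carter
  - book 4 (Silent Waters): author_id=NULL, no match -> dropped
  - book 5 (The Glass Key): author_id=4 -> matches Clark
  - book 6 (Winter Gardens): author_id=2 -> matches Carter
  - book 7 (Distant Shores): author_id=4 -> matches Clark
  - book 8 (The Long Road): author_id=1 -> matches Green
  - book 9 (The Red Mountain): author_id=1 -> matches Green
So 1 of 9 rows is dropped.

SQL:
SELECT a.title, b.name AS author
FROM books a
INNER JOIN authors b ON a.author_id = b.id

Result:
title            | author
-----------------+-------
Falling Leaves   | Green 
Midnight Sun     | Clark 
The Blue Door    | Carter
The Glass Key    | Clark 
Winter Gardens   | Carter
Distant Shores   | Clark 
The Long Road    | Green 
The Red Mountain | Green 


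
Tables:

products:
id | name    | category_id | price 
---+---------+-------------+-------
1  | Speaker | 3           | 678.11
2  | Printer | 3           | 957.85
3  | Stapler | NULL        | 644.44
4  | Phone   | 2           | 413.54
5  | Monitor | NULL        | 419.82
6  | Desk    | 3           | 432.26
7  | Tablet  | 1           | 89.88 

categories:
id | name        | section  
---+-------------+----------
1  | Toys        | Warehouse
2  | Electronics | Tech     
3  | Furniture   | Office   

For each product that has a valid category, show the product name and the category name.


INNER JOIN keeps only products rows whose category_id matches an id in categories. Walk through each product:
  - product 1 (Speaker): category_id=3 -> matches Furniture
  - product 2 (Printer): category_id=3 -> matches Furniture
  - product 3 (Stapler): category_id=NULL, no match -> dropped
  - product 4 (Phone): category_id=2 -> matches Electronics
  - product 5 (Monitor): category_id=NULL, no match -> dropped
  - product 6 (Desk): category_id=3 -> matches Furniture
  - product 7 (Tablet): category_id=1 -> matches Toys
So 2 of 7 rows are dropped.

SQL:
SELECT a.name, b.name AS category
FROM products a
INNER JOIN categories b ON a.category_id = b.id

Result:
name    | category   
--------+------------
Speaker | Furniture  
Printer | Furniture  
Phone   | Electronics
Desk    | Furniture  
Tablet  | Toys       


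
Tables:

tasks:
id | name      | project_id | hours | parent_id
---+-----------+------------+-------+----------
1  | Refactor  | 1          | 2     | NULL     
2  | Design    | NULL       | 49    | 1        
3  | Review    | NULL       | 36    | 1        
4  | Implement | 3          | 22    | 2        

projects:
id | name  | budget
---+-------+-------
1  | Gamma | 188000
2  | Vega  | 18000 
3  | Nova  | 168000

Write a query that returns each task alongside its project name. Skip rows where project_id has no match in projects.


INNER JOIN keeps only tasks rows whose project_id matches an id in projects. Walk through each task:
  - task 1 (Refactor): project_id=1 -> matches Gamma
  - task 2 (Design): project_id=NULL, no match -> dropped
  - task 3 (Review): project_id=NULL, no match -> dropped
  - task 4 (Implement): project_id=3 -> matches Nova
So 2 of 4 rows are dropped.

SQL:
SELECT a.name, b.name AS project
FROM tasks a
INNER JOIN projects b ON a.project_id = b.id

Result:
name      | project
----------+--------
Refactor  | Gamma  
Implement | Nova   


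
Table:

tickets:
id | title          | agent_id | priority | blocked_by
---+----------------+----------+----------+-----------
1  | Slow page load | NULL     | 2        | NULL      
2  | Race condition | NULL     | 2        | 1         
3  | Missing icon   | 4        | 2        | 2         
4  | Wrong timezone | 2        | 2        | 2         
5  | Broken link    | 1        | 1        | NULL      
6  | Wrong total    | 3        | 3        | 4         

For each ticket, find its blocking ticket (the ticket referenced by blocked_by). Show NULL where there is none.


This is a self-join: tickets is joined to a second copy of itself, matching each row's blocked_by to another row's id. Use LEFT JOIN so rows with blocked_by=NULL are kept.
  - ticket 1 (Slow page load): blocked_by=NULL -> NULL
  - ticket 2 (Race condition): blocked_by=1 -> Slow page load
  - ticket 3 (Missing icon): blocked_by=2 -> Race condition
  - ticket 4 (Wrong timezone): blocked_by=2 -> Race condition
  - ticket 5 (Broken link): blocked_by=NULL -> NULL
  - ticket 6 (Wrong total): blocked_by=4 -> Wrong timezone

SQL:
SELECT a.title AS item, b.title AS blocked_by
FROM tickets a
LEFT JOIN tickets b ON a.blocked_by = b.id

Result:
item           | blocked_by    
---------------+---------------
Slow page load | NULL          
Race condition | Slow page load
Missing icon   | Race condition
Wrong timezone | Race condition
Broken link    | NULL          
Wrong total    | Wrong timezone


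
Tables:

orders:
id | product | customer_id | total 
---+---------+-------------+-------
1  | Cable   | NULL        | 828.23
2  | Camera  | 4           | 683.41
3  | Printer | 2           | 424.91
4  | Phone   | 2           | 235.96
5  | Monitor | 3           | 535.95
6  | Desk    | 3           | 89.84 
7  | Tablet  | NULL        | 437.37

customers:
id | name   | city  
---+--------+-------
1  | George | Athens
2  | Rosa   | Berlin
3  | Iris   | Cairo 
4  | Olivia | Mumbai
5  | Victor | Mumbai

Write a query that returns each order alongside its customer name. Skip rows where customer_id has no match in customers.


INNER JOIN keeps only orders rows whose customer_id matches an id in customers. Walk through each order:
  - order 1 (Cable): customer_id=NULL, no match -> dropped
  - order 2 (Camera): customer_id=4 -> matches Olivia
  - order 3 (Printer): customer_id=2 -> matches Rosa
  - order 4 (Phone): customer_id=2 -> matches Rosa
  - order 5 (Monitor): customer_id=3 -> matches Iris
  - order 6 (Desk): customer_id=3 -> matches Iris
  - order 7 (Tablet): customer_id=NULL, no match -> dropped
So 2 of 7 rows are dropped.

SQL:
SELECT a.product, b.name AS customer
FROM orders a
INNER JOIN customers b ON a.customer_id = b.id

Result:
product | customer
--------+---------
Camera  | Olivia  
Printer | Rosa    
Phone   | Rosa    
Monitor | Iris    
Desk    | Iris    


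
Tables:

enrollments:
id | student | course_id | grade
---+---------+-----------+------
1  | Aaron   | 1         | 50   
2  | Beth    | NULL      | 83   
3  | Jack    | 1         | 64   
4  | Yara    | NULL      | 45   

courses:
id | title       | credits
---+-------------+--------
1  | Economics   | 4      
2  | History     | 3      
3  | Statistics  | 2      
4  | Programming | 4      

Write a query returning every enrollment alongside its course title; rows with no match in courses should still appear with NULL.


LEFT JOIN keeps every row from enrollments (the left table); where course_id has no match in courses, the course columns become NULL. Walk through each enrollment:
  - enrollment 1 (Aaron): course_id=1 -> matches Economics
  - enrollment 2 (Beth): course_id=NULL, no match -> kept with NULL
  - enrollment 3 (Jack): course_id=1 -> matches Economics
  - enrollment 4 (Yara): course_id=NULL, no match -> kept with NULL
All 4 rows appear; 2 have NULL course.

SQL:
SELECT a.student, b.title AS course
FROM enrollments a
LEFT JOIN courses b ON a.course_id = b.id

Result:
student | course   
--------+----------
Aaron   | Economics
Beth    | NULL     
Jack    | Economics
Yara    | NULL     


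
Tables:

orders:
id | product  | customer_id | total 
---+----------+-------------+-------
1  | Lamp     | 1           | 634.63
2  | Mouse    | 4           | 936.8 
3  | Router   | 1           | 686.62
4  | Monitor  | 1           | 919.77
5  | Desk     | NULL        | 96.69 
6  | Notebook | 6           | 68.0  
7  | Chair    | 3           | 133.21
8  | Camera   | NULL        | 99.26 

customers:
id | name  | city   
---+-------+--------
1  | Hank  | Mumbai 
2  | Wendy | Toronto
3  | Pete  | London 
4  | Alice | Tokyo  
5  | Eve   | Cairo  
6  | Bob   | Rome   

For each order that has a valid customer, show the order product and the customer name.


INNER JOIN keeps only orders rows whose customer_id matches an id in customers. Walk through each order:
  - order 1 (Lamp): customer_id=1 -> matches Hank
  - order 2 (Mouse): customer_id=4 -> matches Alice
  - order 3 (Router): customer_id=1 -> matches Hank
  - order 4 (Monitor): customer_id=1 -> matches Hank
  - order 5 (Desk): customer_id=NULL, no match -> dropped
  - order 6 (Notebook): customer_id=6 -> matches Bob
  - order 7 (Chair): customer_id=3 -> matches Pete
  - order 8 (Camera): customer_id=NULL, no match -> dropped
So 2 of 8 rows are dropped.

SQL:
SELECT a.product, b.name AS customer
FROM orders a
INNER JOIN customers b ON a.customer_id = b.id

Result:
product  | customer
---------+---------
Lamp     | Hank    
Mouse    | Alice   
Router   | Hank    
Monitor  | Hank    
Notebook | Bob     
Chair    | Pete    


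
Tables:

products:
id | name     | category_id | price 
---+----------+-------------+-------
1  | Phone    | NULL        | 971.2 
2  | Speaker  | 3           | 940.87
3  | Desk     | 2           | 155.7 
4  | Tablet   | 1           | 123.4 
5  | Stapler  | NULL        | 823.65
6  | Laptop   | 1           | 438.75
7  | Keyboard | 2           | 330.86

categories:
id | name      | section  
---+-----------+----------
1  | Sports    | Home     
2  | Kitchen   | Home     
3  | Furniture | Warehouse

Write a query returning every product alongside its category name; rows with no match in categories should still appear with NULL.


LEFT JOIN keeps every row from products (the left table); where category_id has no match in categories, the category columns become NULL. Walk through each product:
  - product 1 (Phone): category_id=NULL, no match -> kept with NULL
  - product 2 (Speaker): category_id=3 -> matches Furniture
  - product 3 (Desk): category_id=2 -> matches Kitchen
  - product 4 (Tablet): category_id=1 -> matches Sports
  - product 5 (Stapler): category_id=NULL, no match -> kept with NULL
  - product 6 (Laptop): category_id=1 -> matches Sports
  - product 7 (Keyboard): category_id=2 -> matches Kitchen
All 7 rows appear; 2 have NULL category.

SQL:
SELECT a.name, b.name AS category
FROM products a
LEFT JOIN categories b ON a.category_id = b.id

Result:
name     | category 
---------+----------
Phone    | NULL     
Speaker  | Furniture
Desk     | Kitchen  
Tablet   | Sports   
Stapler  | NULL     
Laptop   | Sports   
Keyboard | Kitchen  


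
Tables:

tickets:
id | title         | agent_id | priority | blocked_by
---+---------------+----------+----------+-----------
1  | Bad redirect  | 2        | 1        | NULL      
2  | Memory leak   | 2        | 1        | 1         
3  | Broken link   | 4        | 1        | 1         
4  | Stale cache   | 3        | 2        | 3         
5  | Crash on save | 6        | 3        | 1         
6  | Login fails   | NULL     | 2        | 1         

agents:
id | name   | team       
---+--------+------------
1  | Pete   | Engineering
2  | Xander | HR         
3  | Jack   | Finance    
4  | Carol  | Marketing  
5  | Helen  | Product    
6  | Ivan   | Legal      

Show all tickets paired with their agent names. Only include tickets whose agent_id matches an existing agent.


INNER JOIN keeps only tickets rows whose agent_id matches an id in agents. Walk through each ticket:
  - ticket 1 (Bad redirect): agent_id=2 -> matches Xander
  - ticket 2 (Memory leak): agent_id=2 -> matches Xander
  - ticket 3 (Broken link): agent_id=4 -> matches Carol
  - ticket 4 (Stale cache): agent_id=3 -> matches Jack
  - ticket 5 (Crash on save): agent_id=6 -> matches Ivan
  - ticket 6 (Login fails): agent_id=NULL, no match -> dropped
So 1 of 6 rows is dropped.

SQL:
SELECT a.title, b.name AS agent
FROM tickets a
INNER JOIN agents b ON a.agent_id = b.id

Result:
title         | agent 
--------------+-------
Bad redirect  | Xander
Memory leak   | Xander
Broken link   | Carol 
Stale cache   | Jack  
Crash on save | Ivan  


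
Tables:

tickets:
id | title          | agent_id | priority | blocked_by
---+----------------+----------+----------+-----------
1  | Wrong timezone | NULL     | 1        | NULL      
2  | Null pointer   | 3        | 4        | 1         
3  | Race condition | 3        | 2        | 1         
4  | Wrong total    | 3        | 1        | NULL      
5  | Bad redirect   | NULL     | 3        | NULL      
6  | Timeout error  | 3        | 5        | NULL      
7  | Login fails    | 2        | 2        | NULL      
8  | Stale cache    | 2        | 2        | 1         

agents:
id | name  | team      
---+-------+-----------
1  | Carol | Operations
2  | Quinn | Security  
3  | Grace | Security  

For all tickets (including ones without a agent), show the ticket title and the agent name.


LEFT JOIN keeps every row from tickets (the left table); where agent_id has no match in agents, the agent columns become NULL. Walk through each ticket:
  - ticket 1 (Wrong timezone): agent_id=NULL, no match -> kept with NULL
  - ticket 2 (Null pointer): agent_id=3 -> matches Grace
  - ticket 3 (Race condition): agent_id=3 -> matches Grace
  - ticket 4 (Wrong total): agent_id=3 -> matches Grace
  - ticket 5 (Bad redirect): agent_id=NULL, no match -> kept with NULL
  - ticket 6 (Timeout error): agent_id=3 -> matches Grace
  - ticket 7 (Login fails): agent_id=2 -> matches Quinn
  - ticket 8 (Stale cache): agent_id=2 -> matches Quinn
All 8 rows appear; 2 have NULL agent.

SQL:
SELECT a.title, b.name AS agent
FROM tickets a
LEFT JOIN agents b ON a.agent_id = b.id

Result:
title          | agent
---------------+------
Wrong timezone | NULL 
Null pointer   | Grace
Race condition | Grace
Wrong total    | Grace
Bad redirect   | NULL 
Timeout error  | Grace
Login fails    | Quinn
Stale cache    | Quinn


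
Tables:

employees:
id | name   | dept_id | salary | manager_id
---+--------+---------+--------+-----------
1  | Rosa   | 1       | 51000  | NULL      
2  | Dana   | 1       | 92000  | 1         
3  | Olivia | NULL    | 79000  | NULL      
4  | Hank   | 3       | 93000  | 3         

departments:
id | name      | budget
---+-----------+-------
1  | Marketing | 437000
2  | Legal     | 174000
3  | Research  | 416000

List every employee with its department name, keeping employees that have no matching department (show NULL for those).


LEFT JOIN keeps every row from employees (the left table); where dept_id has no match in departments, the department columns become NULL. Walk through each employee:
  - employee 1 (Rosa): dept_id=1 -> matches Marketing
  - employee 2 (Dana): dept_id=1 -> matches Marketing
  - employee 3 (Olivia): dept_id=NULL, no match -> kept with NULL
  - employee 4 (Hank): dept_id=3 -> matches Research
All 4 rows appear; 1 has NULL department.

SQL:
SELECT a.name, b.name AS department
FROM employees a
LEFT JOIN departments b ON a.dept_id = b.id

Result:
name   | department
-------+-----------
Rosa   | Marketing 
Dana   | Marketing 
Olivia | NULL      
Hank   | Research  


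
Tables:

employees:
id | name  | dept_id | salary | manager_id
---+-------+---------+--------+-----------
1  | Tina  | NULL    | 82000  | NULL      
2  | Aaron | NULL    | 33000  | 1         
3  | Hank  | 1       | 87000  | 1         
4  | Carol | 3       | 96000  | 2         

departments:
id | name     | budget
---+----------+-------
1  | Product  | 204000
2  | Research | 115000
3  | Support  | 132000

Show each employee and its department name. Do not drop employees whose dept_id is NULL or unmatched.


LEFT JOIN keeps every row from employees (the left table); where dept_id has no match in departments, the department columns become NULL. Walk through each employee:
  - employee 1 (Tina): dept_id=NULL, no match -> kept with NULL
  - employee 2 (Aaron): dept_id=NULL, no match -> kept with NULL
  - employee 3 (Hank): dept_id=1 -> matches Product
  - employee 4 (Carol): dept_id=3 -> matches Support
All 4 rows appear; 2 have NULL department.

SQL:
SELECT a.name, b.name AS department
FROM employees a
LEFT JOIN departments b ON a.dept_id = b.id

Result:
name  | department
------+-----------
Tina  | NULL      
Aaron | NULL      
Hank  | Product   
Carol | Support   


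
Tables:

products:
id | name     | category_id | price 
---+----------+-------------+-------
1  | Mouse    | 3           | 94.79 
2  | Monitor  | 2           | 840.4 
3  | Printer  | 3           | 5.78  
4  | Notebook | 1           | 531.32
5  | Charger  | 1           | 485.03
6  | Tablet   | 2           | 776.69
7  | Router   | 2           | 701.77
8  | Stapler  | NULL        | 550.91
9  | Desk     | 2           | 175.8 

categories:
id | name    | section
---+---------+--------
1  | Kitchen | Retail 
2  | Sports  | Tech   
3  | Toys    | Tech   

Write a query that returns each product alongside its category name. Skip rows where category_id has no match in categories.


INNER JOIN keeps only products rows whose category_id matches an id in categories. Walk through each product:
  - product 1 (Mouse): category_id=3 -> matches Toys
  - product 2 (Monitor): category_id=2 -> matches Sports
  - product 3 (Printer): category_id=3 -> matches Toys
  - product 4 (Notebook): category_id=1 -> matches Kitchen
  - product 5 (Charger): category_id=1 -> matches Kitchen
  - product 6 (Tablet): category_id=2 -> matches Sports
  - product 7 (Router): category_id=2 -> matches Sports
  - product 8 (Stapler): category_id=NULL, no match -> dropped
  - product 9 (Desk): category_id=2 -> matches Sports
So 1 of 9 rows is dropped.

SQL:
SELECT a.name, b.name AS category
FROM products a
INNER JOIN categories b ON a.category_id = b.id

Result:
name     | category
---------+---------
Mouse    | Toys    
Monitor  | Sports  
Printer  | Toys    
Notebook | Kitchen 
Charger  | Kitchen 
Tablet   | Sports  
Router   | Sports  
Desk     | Sports  


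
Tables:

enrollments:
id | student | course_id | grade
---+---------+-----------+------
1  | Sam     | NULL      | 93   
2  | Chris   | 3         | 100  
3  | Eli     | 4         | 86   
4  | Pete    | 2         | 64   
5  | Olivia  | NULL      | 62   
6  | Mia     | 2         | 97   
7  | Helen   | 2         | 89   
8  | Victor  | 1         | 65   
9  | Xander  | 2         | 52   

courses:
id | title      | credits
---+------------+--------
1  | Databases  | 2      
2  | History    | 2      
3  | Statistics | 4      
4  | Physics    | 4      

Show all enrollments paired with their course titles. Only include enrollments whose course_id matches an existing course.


INNER JOIN keeps only enrollments rows whose course_id matches an id in courses. Walk through each enrollment:
  - enrollment 1 (Sam): course_id=NULL, no match -> dropped
  - enrollment 2 (Chris): course_id=3 -> matches Statistics
  - enrollment 3 (Eli): course_id=4 -> matches Physics
  - enrollment 4 (Pete): course_id=2 -> matches History
  - enrollment 5 (Olivia): course_id=NULL, no match -> dropped
  - enrollment 6 (Mia): course_id=2 -> matches History
  - enrollment 7 (Helen): course_id=2 -> matches History
  - enrollment 8 (Victor): course_id=1 -> matches Databases
  - enrollment 9 (Xander): course_id=2 -> matches History
So 2 of 9 rows are dropped.

SQL:
SELECT a.student, b.title AS course
FROM enrollments a
INNER JOIN courses b ON a.course_id = b.id

Result:
student | course    
--------+-----------
Chris   | Statistics
Eli     | Physics   
Pete    | History   
Mia     | History   
Helen   | History   
Victor  | Databases 
Xander  | History   


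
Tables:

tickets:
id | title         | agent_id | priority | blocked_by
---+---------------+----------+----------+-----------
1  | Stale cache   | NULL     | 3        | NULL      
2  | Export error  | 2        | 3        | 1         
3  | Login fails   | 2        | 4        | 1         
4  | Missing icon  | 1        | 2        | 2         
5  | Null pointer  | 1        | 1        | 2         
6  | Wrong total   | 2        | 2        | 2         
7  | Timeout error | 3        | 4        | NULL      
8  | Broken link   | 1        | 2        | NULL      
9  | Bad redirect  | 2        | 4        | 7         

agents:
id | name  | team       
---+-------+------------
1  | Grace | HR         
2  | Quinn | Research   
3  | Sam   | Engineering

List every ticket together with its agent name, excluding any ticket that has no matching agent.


INNER JOIN keeps only tickets rows whose agent_id matches an id in agents. Walk through each ticket:
  - ticket 1 (Stale cache): agent_id=NULL, no match -> dropped
  - ticket 2 (Export error): agent_id=2 -> matches Quinn
  - ticket 3 (Login fails): agent_id=2 -> matches Quinn
  - ticket 4 (Missing icon): agent_id=1 -> matches Grace
  - ticket 5 (Null pointer): agent_id=1 -> matches Grace
  - ticket 6 (Wrong total): agent_id=2 -> matches Quinn
  - ticket 7 (Timeout error): agent_id=3 -> matches Sam
  - ticket 8 (Broken link): agent_id=1 -> matches Grace
  - ticket 9 (Bad redirect): agent_id=2 -> matches Quinn
So 1 of 9 rows is dropped.

SQL:
SELECT a.title, b.name AS agent
FROM tickets a
INNER JOIN agents b ON a.agent_id = b.id

Result:
title         | agent
--------------+------
Export error  | Quinn
Login fails   | Quinn
Missing icon  | Grace
Null pointer  | Grace
Wrong total   | Quinn
Timeout error | Sam  
Broken link   | Grace
Bad redirect  | Quinn


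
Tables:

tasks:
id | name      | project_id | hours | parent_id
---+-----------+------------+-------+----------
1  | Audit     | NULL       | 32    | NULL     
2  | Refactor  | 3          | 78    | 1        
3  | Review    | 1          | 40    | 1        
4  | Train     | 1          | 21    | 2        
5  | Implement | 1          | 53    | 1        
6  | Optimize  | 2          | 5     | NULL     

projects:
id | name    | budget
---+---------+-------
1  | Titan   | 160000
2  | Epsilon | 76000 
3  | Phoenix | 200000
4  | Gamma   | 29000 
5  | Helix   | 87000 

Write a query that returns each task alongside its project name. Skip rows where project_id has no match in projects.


INNER JOIN keeps only tasks rows whose project_id matches an id in projects. Walk through each task:
  - task 1 (Audit): project_id=NULL, no match -> dropped
  - task 2 (Refactor): project_id=3 -> matches Phoenix
  - task 3 (Review): project_id=1 -> matches Titan
  - task 4 (Train): project_id=1 -> matches Titan
  - task 5 (Implement): project_id=1 -> matches Titan
  - task 6 (Optimize): project_id=2 -> matches Epsilon
So 1 of 6 rows is dropped.

SQL:
SELECT a.name, b.name AS project
FROM tasks a
INNER JOIN projects b ON a.project_id = b.id

Result:
name      | project
----------+--------
Refactor  | Phoenix
Review    | Titan  
Train     | Titan  
Implement | Titan  
Optimize  | Epsilon


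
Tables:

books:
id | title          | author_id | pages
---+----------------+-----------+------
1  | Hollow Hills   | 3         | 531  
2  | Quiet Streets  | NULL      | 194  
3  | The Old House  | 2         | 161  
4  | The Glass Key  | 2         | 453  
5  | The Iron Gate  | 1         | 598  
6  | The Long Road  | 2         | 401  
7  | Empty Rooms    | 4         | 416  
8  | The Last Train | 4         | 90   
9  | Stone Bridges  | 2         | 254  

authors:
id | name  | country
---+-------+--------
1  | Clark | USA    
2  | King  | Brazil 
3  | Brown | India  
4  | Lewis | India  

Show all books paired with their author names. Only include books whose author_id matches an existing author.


INNER JOIN keeps only books rows whose author_id matches an id in authors. Walk through each book:
  - book 1 (Hollow Hills): author_id=3 -> matches Brown
  - book 2 (Quiet Streets): author_id=NULL, no match -> dropped
  - book 3 (The Old House): author_id=2 -> matches King
  - book 4 (The Glass Key): author_id=2 -> matches King
  - book 5 (The Iron Gate): author_id=1 -> matches Clark
  - book 6 (The Long Road): author_id=2 -> matches King
  - book 7 (Empty Rooms): author_id=4 -> matches Lewis
  - book 8 (The Last Train): author_id=4 -> matches Lewis
  - book 9 (Stone Bridges): author_id=2 -> matches King
So 1 of 9 rows is dropped.

SQL:
SELECT a.title, b.name AS author
FROM books a
INNER JOIN authors b ON a.author_id = b.id

Result:
title          | author
---------------+-------
Hollow Hills   | Brown 
The Old House  | King  
The Glass Key  | King  
The Iron Gate  | Clark 
The Long Road  | King  
Empty Rooms    | Lewis 
The Last Train | Lewis 
Stone Bridges  | King  


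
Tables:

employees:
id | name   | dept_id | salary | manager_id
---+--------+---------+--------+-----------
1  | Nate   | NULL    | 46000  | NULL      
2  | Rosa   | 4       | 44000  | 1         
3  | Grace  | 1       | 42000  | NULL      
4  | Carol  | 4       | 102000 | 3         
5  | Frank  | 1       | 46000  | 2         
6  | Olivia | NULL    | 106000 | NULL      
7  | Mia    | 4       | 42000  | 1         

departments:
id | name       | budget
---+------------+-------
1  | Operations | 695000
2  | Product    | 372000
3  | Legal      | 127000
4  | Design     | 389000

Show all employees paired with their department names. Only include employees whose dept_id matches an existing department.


INNER JOIN keeps only employees rows whose dept_id matches an id in departments. Walk through each employee:
  - employee 1 (Nate): dept_id=NULL, no match -> dropped
  - employee 2 (Rosa): dept_id=4 -> matches Design
  - employee 3 (Grace): dept_id=1 -> matches Operations
  - employee 4 (Carol): dept_id=4 -> matches Design
  - employee 5 (Frank): dept_id=1 -> matches Operations
  - employee 6 (Olivia): dept_id=NULL, no match -> dropped
  - employee 7 (Mia): dept_id=4 -> matches Design
So 2 of 7 rows are dropped.

SQL:
SELECT a.name, b.name AS department
FROM employees a
INNER JOIN departments b ON a.dept_id = b.id

Result:
name  | department
------+-----------
Rosa  | Design    
Grace | Operations
Carol | Design    
Frank | Operations
Mia   | Design    


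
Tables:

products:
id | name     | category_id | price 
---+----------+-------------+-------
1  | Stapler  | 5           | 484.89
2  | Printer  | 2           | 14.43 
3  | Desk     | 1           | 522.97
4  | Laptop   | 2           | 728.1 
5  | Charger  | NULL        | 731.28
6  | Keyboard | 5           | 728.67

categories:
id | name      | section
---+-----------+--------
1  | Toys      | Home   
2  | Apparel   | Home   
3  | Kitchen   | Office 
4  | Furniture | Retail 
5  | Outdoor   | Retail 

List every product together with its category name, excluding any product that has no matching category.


INNER JOIN keeps only products rows whose category_id matches an id in categories. Walk through each product:
  - product 1 (Stapler): category_id=5 -> matches Outdoor
  - product 2 (Printer): category_id=2 -> matches Apparel
  - product 3 (Desk): category_id=1 -> matches Toys
  - product 4 (Laptop): category_id=2 -> matches Apparel
  - product 5 (Charger): category_id=NULL, no match -> dropped
  - product 6 (Keyboard): category_id=5 -> matches Outdoor
So 1 of 6 rows is dropped.

SQL:
SELECT a.name, b.name AS category
FROM products a
INNER JOIN categories b ON a.category_id = b.id

Result:
name     | category
---------+---------
Stapler  | Outdoor 
Printer  | Apparel 
Desk     | Toys    
Laptop   | Apparel 
Keyboard | Outdoor 


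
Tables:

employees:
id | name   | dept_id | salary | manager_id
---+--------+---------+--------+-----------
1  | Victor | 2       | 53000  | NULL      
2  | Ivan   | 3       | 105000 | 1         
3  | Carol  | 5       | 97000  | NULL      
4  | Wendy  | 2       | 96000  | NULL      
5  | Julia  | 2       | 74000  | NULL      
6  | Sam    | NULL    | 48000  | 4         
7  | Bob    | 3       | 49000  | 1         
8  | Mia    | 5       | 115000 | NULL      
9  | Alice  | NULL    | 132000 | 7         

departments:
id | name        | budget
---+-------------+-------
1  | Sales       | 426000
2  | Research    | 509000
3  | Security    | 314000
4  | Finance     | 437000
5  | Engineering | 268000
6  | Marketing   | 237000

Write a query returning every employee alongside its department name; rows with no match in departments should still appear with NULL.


LEFT JOIN keeps every row from employees (the left table); where dept_id has no match in departments, the department columns become NULL. Walk through each employee:
  - employee 1 (Victor): dept_id=2 -> matches Research
  - employee 2 (Ivan): dept_id=3 -> matches Security
  - employee 3 (Carol): dept_id=5 -> matches Engineering
  - employee 4 (Wendy): dept_id=2 -> matches Research
  - employee 5 (Julia): dept_id=2 -> matches Research
  - employee 6 (Sam): dept_id=NULL, no match -> kept with NULL
  - employee 7 (Bob): dept_id=3 -> matches Security
  - employee 8 (Mia): dept_id=5 -> matches Engineering
  - employee 9 (Alice): dept_id=NULL, no match -> kept with NULL
All 9 rows appear; 2 have NULL department.

SQL:
SELECT a.name, b.name AS department
FROM employees a
LEFT JOIN departments b ON a.dept_id = b.id

Result:
name   | department 
-------+------------
Victor | Research   
Ivan   | Security   
Carol  | Engineering
Wendy  | Research   
Julia  | Research   
Sam    | NULL       
Bob    | Security   
Mia    | Engineering
Alice  | NULL       
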